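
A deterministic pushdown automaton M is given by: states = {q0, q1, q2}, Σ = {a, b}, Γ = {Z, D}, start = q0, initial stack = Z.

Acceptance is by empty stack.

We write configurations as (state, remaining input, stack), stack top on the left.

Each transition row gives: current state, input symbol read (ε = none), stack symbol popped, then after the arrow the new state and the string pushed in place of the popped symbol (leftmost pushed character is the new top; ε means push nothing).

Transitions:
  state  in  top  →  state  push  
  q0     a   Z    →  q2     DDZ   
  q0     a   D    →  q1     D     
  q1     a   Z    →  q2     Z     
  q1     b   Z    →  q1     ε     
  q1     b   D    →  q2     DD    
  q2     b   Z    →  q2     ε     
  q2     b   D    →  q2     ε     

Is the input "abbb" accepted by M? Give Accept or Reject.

Accept

(q0, abbb, Z)
  read a, top Z: go to q2, push DDZ → (q2, bbb, DDZ)
  read b, top D: go to q2, push ε → (q2, bb, DZ)
  read b, top D: go to q2, push ε → (q2, b, Z)
  read b, top Z: go to q2, push ε → (q2, ε, ε)
All input consumed and the stack is empty.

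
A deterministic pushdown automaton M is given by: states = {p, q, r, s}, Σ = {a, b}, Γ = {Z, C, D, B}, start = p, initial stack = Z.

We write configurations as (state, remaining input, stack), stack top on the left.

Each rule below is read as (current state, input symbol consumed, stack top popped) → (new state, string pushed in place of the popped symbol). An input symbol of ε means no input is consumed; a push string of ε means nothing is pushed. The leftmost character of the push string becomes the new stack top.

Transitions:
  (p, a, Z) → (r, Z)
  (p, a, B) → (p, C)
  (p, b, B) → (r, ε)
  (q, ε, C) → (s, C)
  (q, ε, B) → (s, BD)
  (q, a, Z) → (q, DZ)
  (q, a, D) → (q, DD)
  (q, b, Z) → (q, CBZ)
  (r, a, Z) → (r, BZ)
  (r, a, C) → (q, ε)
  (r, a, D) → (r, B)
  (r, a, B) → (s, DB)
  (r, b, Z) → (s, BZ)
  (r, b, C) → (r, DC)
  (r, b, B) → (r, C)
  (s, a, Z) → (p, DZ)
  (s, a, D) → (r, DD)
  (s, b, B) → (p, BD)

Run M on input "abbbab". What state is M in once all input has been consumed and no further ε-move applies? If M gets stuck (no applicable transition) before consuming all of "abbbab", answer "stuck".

(p, abbbab, Z)
  read a, top Z: go to r, push Z → (r, bbbab, Z)
  read b, top Z: go to s, push BZ → (s, bbab, BZ)
  read b, top B: go to p, push BD → (p, bab, BDZ)
  read b, top B: go to r, push ε → (r, ab, DZ)
  read a, top D: go to r, push B → (r, b, BZ)
  read b, top B: go to r, push C → (r, ε, CZ)
All input consumed; M is in state r.

r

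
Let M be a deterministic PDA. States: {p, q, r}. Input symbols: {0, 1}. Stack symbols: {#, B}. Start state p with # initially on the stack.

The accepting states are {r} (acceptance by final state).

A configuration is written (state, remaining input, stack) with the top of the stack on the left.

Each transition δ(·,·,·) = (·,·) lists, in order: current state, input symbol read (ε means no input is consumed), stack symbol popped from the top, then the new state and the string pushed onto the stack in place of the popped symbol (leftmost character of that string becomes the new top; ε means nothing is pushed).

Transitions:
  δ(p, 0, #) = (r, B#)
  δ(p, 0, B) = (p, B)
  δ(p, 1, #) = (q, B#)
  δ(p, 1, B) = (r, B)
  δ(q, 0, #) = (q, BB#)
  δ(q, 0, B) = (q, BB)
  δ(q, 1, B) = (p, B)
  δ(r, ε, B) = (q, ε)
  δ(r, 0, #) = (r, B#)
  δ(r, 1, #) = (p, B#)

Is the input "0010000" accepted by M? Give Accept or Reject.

Reject

(p, 0010000, #) ⊢ (r, 010000, B#) ⊢ (q, 010000, #) ⊢ (q, 10000, BB#) ⊢ (p, 0000, BB#) ⊢ (p, 000, BB#) ⊢ (p, 00, BB#) ⊢ (p, 0, BB#) ⊢ (p, ε, BB#)
All input consumed; state p ∉ F and no further ε-move applies.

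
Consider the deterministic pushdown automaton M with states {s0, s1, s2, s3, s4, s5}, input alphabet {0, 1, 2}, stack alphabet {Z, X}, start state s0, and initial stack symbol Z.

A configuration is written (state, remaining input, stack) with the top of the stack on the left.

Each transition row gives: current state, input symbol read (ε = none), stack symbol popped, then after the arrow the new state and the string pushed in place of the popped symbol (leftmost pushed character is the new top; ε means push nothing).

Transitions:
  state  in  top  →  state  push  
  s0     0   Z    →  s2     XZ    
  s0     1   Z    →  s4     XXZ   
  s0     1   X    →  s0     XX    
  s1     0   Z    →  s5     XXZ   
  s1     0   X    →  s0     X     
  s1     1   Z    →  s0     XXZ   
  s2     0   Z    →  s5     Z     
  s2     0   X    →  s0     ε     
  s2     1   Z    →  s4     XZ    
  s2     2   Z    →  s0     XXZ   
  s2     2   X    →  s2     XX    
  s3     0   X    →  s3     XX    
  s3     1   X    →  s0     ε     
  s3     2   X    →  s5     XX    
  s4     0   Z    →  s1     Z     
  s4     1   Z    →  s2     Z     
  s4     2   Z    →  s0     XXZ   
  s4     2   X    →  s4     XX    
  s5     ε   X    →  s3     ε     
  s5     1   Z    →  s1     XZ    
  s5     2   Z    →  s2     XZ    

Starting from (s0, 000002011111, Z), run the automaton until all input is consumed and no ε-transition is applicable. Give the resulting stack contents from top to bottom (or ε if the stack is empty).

(s0, 000002011111, Z) ⊢ (s2, 00002011111, XZ) ⊢ (s0, 0002011111, Z) ⊢ (s2, 002011111, XZ) ⊢ (s0, 02011111, Z) ⊢ (s2, 2011111, XZ) ⊢ (s2, 011111, XXZ) ⊢ (s0, 11111, XZ) ⊢ (s0, 1111, XXZ) ⊢ (s0, 111, XXXZ) ⊢ (s0, 11, XXXXZ) ⊢ (s0, 1, XXXXXZ) ⊢ (s0, ε, XXXXXXZ)
All input consumed in state s0 with stack XXXXXXZ.

XXXXXXZ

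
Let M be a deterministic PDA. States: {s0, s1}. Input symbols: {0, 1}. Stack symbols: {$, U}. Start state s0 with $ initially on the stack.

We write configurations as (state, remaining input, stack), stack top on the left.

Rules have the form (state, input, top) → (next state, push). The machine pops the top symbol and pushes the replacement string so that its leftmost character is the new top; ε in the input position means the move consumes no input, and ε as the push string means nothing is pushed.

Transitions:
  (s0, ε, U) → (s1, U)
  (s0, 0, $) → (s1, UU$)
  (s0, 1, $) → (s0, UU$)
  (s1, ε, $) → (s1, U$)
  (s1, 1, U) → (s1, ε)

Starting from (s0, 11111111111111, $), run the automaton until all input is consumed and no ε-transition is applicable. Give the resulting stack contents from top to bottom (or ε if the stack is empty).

(s0, 11111111111111, $) ⊢ (s0, 1111111111111, UU$) ⊢ (s1, 1111111111111, UU$) ⊢ (s1, 111111111111, U$) ⊢ (s1, 11111111111, $) ⊢ (s1, 11111111111, U$) ⊢ (s1, 1111111111, $) ⊢ (s1, 1111111111, U$) ⊢ (s1, 111111111, $) ⊢ (s1, 111111111, U$) ⊢ (s1, 11111111, $) ⊢ (s1, 11111111, U$) ⊢ (s1, 1111111, $) ⊢ (s1, 1111111, U$) ⊢ (s1, 111111, $) ⊢ (s1, 111111, U$) ⊢ (s1, 11111, $) ⊢ (s1, 11111, U$) ⊢ (s1, 1111, $) ⊢ (s1, 1111, U$) ⊢ (s1, 111, $) ⊢ (s1, 111, U$) ⊢ (s1, 11, $) ⊢ (s1, 11, U$) ⊢ (s1, 1, $) ⊢ (s1, 1, U$) ⊢ (s1, ε, $) ⊢ (s1, ε, U$)
All input consumed in state s1 with stack U$.

U$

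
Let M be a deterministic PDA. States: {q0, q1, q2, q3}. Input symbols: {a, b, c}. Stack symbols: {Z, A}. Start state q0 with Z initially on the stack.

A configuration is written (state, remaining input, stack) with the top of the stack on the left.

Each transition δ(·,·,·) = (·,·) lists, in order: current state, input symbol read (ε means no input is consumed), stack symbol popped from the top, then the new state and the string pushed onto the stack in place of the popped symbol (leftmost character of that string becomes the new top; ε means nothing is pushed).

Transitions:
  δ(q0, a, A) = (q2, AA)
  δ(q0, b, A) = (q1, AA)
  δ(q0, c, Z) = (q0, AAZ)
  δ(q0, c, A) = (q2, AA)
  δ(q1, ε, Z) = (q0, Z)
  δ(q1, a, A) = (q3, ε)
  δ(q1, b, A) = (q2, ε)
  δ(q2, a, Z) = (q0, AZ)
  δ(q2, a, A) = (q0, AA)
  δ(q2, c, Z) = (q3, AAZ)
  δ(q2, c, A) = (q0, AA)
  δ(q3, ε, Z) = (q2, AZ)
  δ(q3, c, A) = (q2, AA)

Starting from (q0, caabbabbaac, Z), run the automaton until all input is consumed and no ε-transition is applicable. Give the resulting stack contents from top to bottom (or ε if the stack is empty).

AAAAAAAAZ

(q0, caabbabbaac, Z)
  read c, top Z: go to q0, push AAZ → (q0, aabbabbaac, AAZ)
  read a, top A: go to q2, push AA → (q2, abbabbaac, AAAZ)
  read a, top A: go to q0, push AA → (q0, bbabbaac, AAAAZ)
  read b, top A: go to q1, push AA → (q1, babbaac, AAAAAZ)
  read b, top A: go to q2, push ε → (q2, abbaac, AAAAZ)
  read a, top A: go to q0, push AA → (q0, bbaac, AAAAAZ)
  read b, top A: go to q1, push AA → (q1, baac, AAAAAAZ)
  read b, top A: go to q2, push ε → (q2, aac, AAAAAZ)
  read a, top A: go to q0, push AA → (q0, ac, AAAAAAZ)
  read a, top A: go to q2, push AA → (q2, c, AAAAAAAZ)
  read c, top A: go to q0, push AA → (q0, ε, AAAAAAAAZ)
All input consumed in state q0 with stack AAAAAAAAZ.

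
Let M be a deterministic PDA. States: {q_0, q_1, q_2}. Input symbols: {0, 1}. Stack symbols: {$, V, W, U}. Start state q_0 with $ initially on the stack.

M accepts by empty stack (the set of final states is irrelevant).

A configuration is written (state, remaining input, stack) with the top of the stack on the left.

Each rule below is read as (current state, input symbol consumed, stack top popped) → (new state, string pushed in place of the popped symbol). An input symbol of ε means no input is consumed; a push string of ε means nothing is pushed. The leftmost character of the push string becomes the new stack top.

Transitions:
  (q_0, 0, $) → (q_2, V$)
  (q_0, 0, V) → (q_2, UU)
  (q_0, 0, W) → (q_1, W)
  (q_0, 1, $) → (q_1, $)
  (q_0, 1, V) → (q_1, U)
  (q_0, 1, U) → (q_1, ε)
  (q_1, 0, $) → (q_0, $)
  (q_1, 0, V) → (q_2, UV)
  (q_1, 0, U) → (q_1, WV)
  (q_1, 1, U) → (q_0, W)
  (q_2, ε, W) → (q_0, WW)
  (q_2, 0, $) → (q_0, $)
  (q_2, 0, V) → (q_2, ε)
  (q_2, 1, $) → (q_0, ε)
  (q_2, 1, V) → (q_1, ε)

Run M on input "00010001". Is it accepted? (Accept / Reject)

(q_0, 00010001, $) ⊢ (q_2, 0010001, V$) ⊢ (q_2, 010001, $) ⊢ (q_0, 10001, $) ⊢ (q_1, 0001, $) ⊢ (q_0, 001, $) ⊢ (q_2, 01, V$) ⊢ (q_2, 1, $) ⊢ (q_0, ε, ε)
All input consumed and the stack is empty.

Accept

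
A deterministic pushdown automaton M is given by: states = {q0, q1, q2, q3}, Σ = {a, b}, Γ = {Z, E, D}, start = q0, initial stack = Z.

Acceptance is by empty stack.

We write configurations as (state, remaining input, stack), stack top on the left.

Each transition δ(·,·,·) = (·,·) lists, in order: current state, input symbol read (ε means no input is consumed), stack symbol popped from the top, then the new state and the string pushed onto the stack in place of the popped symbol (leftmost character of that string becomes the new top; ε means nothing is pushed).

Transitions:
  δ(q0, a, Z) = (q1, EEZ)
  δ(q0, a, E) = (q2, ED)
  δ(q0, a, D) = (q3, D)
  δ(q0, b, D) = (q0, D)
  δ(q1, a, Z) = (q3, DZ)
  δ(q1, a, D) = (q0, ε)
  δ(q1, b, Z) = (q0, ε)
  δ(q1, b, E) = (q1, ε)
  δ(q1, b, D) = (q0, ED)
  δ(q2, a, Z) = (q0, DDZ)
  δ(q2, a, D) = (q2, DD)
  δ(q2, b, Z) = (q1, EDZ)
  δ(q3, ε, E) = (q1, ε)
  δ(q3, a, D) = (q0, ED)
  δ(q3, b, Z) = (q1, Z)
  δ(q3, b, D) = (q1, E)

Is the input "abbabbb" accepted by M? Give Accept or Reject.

(q0, abbabbb, Z)
  read a, top Z: go to q1, push EEZ → (q1, bbabbb, EEZ)
  read b, top E: go to q1, push ε → (q1, babbb, EZ)
  read b, top E: go to q1, push ε → (q1, abbb, Z)
  read a, top Z: go to q3, push DZ → (q3, bbb, DZ)
  read b, top D: go to q1, push E → (q1, bb, EZ)
  read b, top E: go to q1, push ε → (q1, b, Z)
  read b, top Z: go to q0, push ε → (q0, ε, ε)
All input consumed and the stack is empty.

Accept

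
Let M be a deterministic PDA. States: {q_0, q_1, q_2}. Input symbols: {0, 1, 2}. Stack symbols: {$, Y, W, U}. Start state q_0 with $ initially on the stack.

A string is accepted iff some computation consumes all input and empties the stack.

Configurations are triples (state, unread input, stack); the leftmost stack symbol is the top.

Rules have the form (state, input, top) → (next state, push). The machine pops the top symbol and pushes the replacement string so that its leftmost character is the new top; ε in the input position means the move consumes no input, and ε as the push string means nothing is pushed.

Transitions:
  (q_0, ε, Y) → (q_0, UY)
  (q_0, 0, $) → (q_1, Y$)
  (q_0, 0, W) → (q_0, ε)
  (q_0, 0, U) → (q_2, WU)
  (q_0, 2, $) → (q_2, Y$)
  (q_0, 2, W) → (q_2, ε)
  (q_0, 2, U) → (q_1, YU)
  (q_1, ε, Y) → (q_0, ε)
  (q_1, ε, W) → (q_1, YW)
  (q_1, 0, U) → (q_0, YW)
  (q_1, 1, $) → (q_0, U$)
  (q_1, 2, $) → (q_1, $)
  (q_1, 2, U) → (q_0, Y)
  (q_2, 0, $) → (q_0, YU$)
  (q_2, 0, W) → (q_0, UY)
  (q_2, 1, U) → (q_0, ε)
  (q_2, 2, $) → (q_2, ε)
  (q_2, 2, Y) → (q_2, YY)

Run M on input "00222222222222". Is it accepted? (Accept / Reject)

Reject

(q_0, 00222222222222, $) ⊢ (q_1, 0222222222222, Y$) ⊢ (q_0, 0222222222222, $) ⊢ (q_1, 222222222222, Y$) ⊢ (q_0, 222222222222, $) ⊢ (q_2, 22222222222, Y$) ⊢ (q_2, 2222222222, YY$) ⊢ (q_2, 222222222, YYY$) ⊢ (q_2, 22222222, YYYY$) ⊢ (q_2, 2222222, YYYYY$) ⊢ (q_2, 222222, YYYYYY$) ⊢ (q_2, 22222, YYYYYYY$) ⊢ (q_2, 2222, YYYYYYYY$) ⊢ (q_2, 222, YYYYYYYYY$) ⊢ (q_2, 22, YYYYYYYYYY$) ⊢ (q_2, 2, YYYYYYYYYYY$) ⊢ (q_2, ε, YYYYYYYYYYYY$)
All input consumed; stack is YYYYYYYYYYYY$, not empty, and no further ε-move applies.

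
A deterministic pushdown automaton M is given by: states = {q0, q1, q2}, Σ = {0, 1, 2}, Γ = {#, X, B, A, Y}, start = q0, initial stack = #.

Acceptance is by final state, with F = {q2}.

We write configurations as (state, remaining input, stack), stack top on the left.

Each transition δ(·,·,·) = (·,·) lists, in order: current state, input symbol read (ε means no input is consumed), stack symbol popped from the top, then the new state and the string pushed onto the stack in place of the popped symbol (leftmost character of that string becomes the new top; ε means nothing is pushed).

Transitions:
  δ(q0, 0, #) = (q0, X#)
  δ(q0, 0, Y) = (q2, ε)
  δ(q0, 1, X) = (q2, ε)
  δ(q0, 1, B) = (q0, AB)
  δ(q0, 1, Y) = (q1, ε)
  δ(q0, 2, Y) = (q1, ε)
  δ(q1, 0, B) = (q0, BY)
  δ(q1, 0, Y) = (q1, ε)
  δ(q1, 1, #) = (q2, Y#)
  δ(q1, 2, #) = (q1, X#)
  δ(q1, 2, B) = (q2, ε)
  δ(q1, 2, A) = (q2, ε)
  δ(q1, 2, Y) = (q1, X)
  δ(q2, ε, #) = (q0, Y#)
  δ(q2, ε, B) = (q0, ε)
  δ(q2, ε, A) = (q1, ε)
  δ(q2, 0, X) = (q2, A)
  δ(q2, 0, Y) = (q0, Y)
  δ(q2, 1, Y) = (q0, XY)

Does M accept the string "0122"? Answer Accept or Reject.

(q0, 0122, #)
  read 0, top #: go to q0, push X# → (q0, 122, X#)
  read 1, top X: go to q2, push ε → (q2, 22, #)
  ε-move, top #: go to q0, push Y# → (q0, 22, Y#)
  read 2, top Y: go to q1, push ε → (q1, 2, #)
  read 2, top #: go to q1, push X# → (q1, ε, X#)
All input consumed; state q1 ∉ F and no further ε-move applies.

Reject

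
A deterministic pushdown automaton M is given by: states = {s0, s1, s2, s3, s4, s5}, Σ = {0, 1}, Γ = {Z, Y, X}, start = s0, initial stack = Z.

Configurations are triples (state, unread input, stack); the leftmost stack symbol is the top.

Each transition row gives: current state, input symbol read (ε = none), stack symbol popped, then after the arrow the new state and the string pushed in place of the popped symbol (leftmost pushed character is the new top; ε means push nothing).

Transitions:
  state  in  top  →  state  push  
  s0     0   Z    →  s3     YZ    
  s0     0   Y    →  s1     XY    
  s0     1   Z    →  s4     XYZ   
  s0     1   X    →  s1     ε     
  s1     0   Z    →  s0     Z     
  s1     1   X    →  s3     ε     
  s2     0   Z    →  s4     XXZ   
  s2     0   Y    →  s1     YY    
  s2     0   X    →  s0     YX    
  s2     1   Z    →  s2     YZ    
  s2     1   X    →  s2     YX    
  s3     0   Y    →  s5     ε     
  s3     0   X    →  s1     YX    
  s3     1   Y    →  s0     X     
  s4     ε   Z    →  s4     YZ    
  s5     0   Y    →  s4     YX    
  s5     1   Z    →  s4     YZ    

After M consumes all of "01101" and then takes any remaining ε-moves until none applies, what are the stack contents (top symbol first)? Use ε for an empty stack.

(s0, 01101, Z)
  read 0, top Z: go to s3, push YZ → (s3, 1101, YZ)
  read 1, top Y: go to s0, push X → (s0, 101, XZ)
  read 1, top X: go to s1, push ε → (s1, 01, Z)
  read 0, top Z: go to s0, push Z → (s0, 1, Z)
  read 1, top Z: go to s4, push XYZ → (s4, ε, XYZ)
All input consumed in state s4 with stack XYZ.

XYZ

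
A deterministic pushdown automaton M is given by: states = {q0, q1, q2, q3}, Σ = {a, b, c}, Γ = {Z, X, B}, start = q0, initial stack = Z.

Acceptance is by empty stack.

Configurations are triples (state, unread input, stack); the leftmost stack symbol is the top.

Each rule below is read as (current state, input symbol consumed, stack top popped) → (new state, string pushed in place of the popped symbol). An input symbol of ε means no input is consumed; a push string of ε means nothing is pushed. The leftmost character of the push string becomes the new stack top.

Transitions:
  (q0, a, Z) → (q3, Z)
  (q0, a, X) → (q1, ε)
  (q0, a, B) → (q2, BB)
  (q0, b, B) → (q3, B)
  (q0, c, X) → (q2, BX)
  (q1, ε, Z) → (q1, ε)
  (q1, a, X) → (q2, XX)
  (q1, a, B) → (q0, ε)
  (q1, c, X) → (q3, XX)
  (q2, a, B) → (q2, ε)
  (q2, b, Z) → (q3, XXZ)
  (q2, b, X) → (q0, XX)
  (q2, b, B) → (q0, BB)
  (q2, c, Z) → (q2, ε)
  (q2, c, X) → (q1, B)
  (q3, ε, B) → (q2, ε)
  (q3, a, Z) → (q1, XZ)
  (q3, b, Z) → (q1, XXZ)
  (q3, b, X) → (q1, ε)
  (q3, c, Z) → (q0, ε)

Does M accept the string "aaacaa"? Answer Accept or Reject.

(q0, aaacaa, Z)
  read a, top Z: go to q3, push Z → (q3, aacaa, Z)
  read a, top Z: go to q1, push XZ → (q1, acaa, XZ)
  read a, top X: go to q2, push XX → (q2, caa, XXZ)
  read c, top X: go to q1, push B → (q1, aa, BXZ)
  read a, top B: go to q0, push ε → (q0, a, XZ)
  read a, top X: go to q1, push ε → (q1, ε, Z)
  ε-move, top Z: go to q1, push ε → (q1, ε, ε)
All input consumed and the stack is empty.

Accept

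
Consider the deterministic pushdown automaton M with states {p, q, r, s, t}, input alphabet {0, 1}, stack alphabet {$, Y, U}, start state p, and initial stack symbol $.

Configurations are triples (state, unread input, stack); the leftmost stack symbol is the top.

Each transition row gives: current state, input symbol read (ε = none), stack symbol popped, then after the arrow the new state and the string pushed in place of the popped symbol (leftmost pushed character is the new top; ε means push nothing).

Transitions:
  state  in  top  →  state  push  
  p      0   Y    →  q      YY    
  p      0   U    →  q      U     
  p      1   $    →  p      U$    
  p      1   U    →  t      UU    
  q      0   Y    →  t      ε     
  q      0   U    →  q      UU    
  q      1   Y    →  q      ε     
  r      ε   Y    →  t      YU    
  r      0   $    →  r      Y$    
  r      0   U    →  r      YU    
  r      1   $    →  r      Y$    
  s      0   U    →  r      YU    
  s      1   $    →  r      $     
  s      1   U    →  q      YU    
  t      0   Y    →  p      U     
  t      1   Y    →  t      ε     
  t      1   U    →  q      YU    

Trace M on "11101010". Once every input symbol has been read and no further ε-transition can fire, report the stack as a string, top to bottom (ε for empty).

UU$

(p, 11101010, $)
  read 1, top $: go to p, push U$ → (p, 1101010, U$)
  read 1, top U: go to t, push UU → (t, 101010, UU$)
  read 1, top U: go to q, push YU → (q, 01010, YUU$)
  read 0, top Y: go to t, push ε → (t, 1010, UU$)
  read 1, top U: go to q, push YU → (q, 010, YUU$)
  read 0, top Y: go to t, push ε → (t, 10, UU$)
  read 1, top U: go to q, push YU → (q, 0, YUU$)
  read 0, top Y: go to t, push ε → (t, ε, UU$)
All input consumed in state t with stack UU$.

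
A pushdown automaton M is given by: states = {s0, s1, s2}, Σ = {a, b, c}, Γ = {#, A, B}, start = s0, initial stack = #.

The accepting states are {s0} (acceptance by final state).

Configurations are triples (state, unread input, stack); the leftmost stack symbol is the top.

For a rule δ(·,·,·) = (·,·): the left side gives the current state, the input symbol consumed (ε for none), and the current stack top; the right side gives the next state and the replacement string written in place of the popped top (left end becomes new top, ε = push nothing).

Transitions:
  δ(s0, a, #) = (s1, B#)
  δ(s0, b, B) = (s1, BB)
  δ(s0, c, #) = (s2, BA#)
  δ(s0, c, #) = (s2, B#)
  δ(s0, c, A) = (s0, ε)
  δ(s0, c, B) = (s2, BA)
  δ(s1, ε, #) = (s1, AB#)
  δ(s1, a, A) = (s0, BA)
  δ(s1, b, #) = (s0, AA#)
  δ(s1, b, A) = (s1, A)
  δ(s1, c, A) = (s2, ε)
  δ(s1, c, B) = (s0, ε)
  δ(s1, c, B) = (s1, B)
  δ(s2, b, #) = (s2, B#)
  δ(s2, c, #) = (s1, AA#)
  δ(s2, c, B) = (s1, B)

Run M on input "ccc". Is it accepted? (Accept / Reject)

Accept

One accepting computation: (s0, ccc, #) ⊢ (s2, cc, BA#) ⊢ (s1, c, BA#) ⊢ (s0, ε, A#)
All input consumed and state s0 ∈ F.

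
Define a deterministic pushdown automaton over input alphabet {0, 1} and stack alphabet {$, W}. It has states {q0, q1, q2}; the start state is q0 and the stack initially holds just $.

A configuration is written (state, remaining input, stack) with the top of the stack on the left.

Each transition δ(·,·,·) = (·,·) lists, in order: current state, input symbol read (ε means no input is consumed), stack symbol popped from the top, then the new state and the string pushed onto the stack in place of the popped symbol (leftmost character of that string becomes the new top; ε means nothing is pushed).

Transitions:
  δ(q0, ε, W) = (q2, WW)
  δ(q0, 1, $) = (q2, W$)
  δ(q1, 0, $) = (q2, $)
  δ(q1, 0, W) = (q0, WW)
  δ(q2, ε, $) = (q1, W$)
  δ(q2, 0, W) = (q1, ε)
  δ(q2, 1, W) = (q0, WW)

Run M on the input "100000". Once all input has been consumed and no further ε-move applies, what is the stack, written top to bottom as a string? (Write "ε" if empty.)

(q0, 100000, $)
  read 1, top $: go to q2, push W$ → (q2, 00000, W$)
  read 0, top W: go to q1, push ε → (q1, 0000, $)
  read 0, top $: go to q2, push $ → (q2, 000, $)
  ε-move, top $: go to q1, push W$ → (q1, 000, W$)
  read 0, top W: go to q0, push WW → (q0, 00, WW$)
  ε-move, top W: go to q2, push WW → (q2, 00, WWW$)
  read 0, top W: go to q1, push ε → (q1, 0, WW$)
  read 0, top W: go to q0, push WW → (q0, ε, WWW$)
  ε-move, top W: go to q2, push WW → (q2, ε, WWWW$)
All input consumed in state q2 with stack WWWW$.

WWWW$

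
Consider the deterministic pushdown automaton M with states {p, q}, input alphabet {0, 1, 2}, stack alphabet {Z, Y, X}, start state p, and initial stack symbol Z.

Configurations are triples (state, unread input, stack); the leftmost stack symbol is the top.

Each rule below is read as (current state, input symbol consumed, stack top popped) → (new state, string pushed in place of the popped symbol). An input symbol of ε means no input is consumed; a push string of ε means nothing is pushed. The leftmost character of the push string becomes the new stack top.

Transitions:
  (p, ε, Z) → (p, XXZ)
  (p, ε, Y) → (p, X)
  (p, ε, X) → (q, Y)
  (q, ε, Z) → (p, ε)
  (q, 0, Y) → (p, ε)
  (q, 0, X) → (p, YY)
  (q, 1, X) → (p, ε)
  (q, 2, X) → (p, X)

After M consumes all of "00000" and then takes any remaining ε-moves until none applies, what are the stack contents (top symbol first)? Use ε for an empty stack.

(p, 00000, Z)
  ε-move, top Z: go to p, push XXZ → (p, 00000, XXZ)
  ε-move, top X: go to q, push Y → (q, 00000, YXZ)
  read 0, top Y: go to p, push ε → (p, 0000, XZ)
  ε-move, top X: go to q, push Y → (q, 0000, YZ)
  read 0, top Y: go to p, push ε → (p, 000, Z)
  ε-move, top Z: go to p, push XXZ → (p, 000, XXZ)
  ε-move, top X: go to q, push Y → (q, 000, YXZ)
  read 0, top Y: go to p, push ε → (p, 00, XZ)
  ε-move, top X: go to q, push Y → (q, 00, YZ)
  read 0, top Y: go to p, push ε → (p, 0, Z)
  ε-move, top Z: go to p, push XXZ → (p, 0, XXZ)
  ε-move, top X: go to q, push Y → (q, 0, YXZ)
  read 0, top Y: go to p, push ε → (p, ε, XZ)
  ε-move, top X: go to q, push Y → (q, ε, YZ)
All input consumed in state q with stack YZ.

YZ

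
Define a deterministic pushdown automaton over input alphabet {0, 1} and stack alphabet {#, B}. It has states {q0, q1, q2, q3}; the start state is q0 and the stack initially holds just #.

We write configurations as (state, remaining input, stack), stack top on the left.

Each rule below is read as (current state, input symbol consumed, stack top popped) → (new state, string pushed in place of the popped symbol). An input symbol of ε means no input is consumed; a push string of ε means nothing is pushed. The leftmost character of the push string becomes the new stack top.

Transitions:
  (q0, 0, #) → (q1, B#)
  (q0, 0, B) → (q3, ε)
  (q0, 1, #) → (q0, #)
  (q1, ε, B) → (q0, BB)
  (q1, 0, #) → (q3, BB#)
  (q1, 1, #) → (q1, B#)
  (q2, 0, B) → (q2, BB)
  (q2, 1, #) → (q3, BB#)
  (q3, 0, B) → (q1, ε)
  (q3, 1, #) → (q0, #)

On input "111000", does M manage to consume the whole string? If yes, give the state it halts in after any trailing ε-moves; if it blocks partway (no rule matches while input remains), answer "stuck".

(q0, 111000, #)
  read 1, top #: go to q0, push # → (q0, 11000, #)
  read 1, top #: go to q0, push # → (q0, 1000, #)
  read 1, top #: go to q0, push # → (q0, 000, #)
  read 0, top #: go to q1, push B# → (q1, 00, B#)
  ε-move, top B: go to q0, push BB → (q0, 00, BB#)
  read 0, top B: go to q3, push ε → (q3, 0, B#)
  read 0, top B: go to q1, push ε → (q1, ε, #)
All input consumed; M is in state q1.

q1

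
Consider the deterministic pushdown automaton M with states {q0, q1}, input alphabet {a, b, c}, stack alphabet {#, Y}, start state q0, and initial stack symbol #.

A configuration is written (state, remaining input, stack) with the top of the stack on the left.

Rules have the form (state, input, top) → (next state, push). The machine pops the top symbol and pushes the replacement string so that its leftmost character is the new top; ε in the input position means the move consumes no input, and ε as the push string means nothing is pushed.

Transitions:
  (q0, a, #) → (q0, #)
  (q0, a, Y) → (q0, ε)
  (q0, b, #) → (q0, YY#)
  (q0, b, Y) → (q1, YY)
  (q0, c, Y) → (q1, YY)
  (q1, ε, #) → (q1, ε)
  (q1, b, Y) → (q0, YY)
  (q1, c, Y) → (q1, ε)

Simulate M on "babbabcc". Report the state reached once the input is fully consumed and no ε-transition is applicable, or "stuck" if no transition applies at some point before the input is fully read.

q1

(q0, babbabcc, #) ⊢ (q0, abbabcc, YY#) ⊢ (q0, bbabcc, Y#) ⊢ (q1, babcc, YY#) ⊢ (q0, abcc, YYY#) ⊢ (q0, bcc, YY#) ⊢ (q1, cc, YYY#) ⊢ (q1, c, YY#) ⊢ (q1, ε, Y#)
All input consumed; M is in state q1.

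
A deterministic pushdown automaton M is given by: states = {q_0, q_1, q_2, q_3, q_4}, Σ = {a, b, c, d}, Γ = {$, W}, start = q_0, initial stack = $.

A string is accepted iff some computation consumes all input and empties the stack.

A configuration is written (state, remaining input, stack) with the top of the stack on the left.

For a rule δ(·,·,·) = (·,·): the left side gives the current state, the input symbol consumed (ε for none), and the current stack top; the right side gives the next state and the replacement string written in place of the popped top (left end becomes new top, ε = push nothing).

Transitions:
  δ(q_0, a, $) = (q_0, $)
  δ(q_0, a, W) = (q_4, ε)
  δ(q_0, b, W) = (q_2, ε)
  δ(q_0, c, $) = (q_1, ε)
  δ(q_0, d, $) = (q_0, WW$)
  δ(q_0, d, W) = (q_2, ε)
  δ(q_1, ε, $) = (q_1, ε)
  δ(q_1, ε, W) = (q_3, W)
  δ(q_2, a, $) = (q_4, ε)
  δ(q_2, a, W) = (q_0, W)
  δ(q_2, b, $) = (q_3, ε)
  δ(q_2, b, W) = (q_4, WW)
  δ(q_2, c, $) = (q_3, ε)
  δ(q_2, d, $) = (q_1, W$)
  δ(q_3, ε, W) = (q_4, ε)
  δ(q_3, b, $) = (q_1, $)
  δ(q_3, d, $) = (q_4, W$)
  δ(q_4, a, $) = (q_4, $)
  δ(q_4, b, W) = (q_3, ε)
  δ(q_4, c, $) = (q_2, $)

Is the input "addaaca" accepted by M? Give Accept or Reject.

Accept

(q_0, addaaca, $)
  read a, top $: go to q_0, push $ → (q_0, ddaaca, $)
  read d, top $: go to q_0, push WW$ → (q_0, daaca, WW$)
  read d, top W: go to q_2, push ε → (q_2, aaca, W$)
  read a, top W: go to q_0, push W → (q_0, aca, W$)
  read a, top W: go to q_4, push ε → (q_4, ca, $)
  read c, top $: go to q_2, push $ → (q_2, a, $)
  read a, top $: go to q_4, push ε → (q_4, ε, ε)
All input consumed and the stack is empty.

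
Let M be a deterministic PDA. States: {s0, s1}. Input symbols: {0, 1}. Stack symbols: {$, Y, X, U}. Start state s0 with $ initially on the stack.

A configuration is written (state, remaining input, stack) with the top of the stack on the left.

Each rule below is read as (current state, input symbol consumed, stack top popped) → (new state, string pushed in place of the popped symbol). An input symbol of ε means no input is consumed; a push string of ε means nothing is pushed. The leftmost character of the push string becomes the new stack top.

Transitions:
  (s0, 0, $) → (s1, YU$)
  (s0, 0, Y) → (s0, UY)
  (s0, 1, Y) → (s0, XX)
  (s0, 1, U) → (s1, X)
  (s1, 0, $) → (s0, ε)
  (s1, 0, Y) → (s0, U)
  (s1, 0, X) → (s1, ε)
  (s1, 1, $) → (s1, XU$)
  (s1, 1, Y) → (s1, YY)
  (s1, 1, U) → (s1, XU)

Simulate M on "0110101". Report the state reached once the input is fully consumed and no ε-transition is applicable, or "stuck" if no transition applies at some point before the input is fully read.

s1

(s0, 0110101, $)
  read 0, top $: go to s1, push YU$ → (s1, 110101, YU$)
  read 1, top Y: go to s1, push YY → (s1, 10101, YYU$)
  read 1, top Y: go to s1, push YY → (s1, 0101, YYYU$)
  read 0, top Y: go to s0, push U → (s0, 101, UYYU$)
  read 1, top U: go to s1, push X → (s1, 01, XYYU$)
  read 0, top X: go to s1, push ε → (s1, 1, YYU$)
  read 1, top Y: go to s1, push YY → (s1, ε, YYYU$)
All input consumed; M is in state s1.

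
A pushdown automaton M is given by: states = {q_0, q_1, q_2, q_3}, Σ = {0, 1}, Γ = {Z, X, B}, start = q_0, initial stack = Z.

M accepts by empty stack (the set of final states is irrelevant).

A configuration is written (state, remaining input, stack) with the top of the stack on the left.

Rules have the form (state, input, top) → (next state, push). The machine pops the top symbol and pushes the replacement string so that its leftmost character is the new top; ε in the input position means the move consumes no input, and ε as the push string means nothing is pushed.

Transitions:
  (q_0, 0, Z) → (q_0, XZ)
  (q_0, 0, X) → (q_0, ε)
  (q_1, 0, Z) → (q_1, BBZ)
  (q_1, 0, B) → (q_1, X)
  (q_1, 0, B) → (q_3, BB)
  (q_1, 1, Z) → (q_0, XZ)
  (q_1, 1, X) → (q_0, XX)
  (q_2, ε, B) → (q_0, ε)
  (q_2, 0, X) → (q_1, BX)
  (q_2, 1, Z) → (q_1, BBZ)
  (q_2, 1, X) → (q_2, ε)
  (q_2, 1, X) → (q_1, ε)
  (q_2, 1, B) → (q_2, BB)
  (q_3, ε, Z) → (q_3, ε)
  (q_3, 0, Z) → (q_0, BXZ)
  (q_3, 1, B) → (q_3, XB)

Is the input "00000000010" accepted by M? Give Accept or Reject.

Reject

No computation consumes all input and empties the stack.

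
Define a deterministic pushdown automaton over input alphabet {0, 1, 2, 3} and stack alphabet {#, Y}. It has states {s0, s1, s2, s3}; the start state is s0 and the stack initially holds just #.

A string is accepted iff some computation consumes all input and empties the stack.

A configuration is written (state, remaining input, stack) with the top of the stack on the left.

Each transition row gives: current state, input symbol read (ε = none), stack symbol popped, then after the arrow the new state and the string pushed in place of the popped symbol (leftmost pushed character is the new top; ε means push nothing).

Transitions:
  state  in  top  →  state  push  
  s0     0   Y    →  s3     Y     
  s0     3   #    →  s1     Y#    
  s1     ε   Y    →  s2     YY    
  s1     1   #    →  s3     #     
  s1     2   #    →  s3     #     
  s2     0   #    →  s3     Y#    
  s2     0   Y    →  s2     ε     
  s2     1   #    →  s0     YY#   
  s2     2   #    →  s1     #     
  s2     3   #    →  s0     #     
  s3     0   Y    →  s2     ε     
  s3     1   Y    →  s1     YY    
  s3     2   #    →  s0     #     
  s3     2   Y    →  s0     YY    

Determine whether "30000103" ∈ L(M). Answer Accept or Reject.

Reject

(s0, 30000103, #)
  read 3, top #: go to s1, push Y# → (s1, 0000103, Y#)
  ε-move, top Y: go to s2, push YY → (s2, 0000103, YY#)
  read 0, top Y: go to s2, push ε → (s2, 000103, Y#)
  read 0, top Y: go to s2, push ε → (s2, 00103, #)
  read 0, top #: go to s3, push Y# → (s3, 0103, Y#)
  read 0, top Y: go to s2, push ε → (s2, 103, #)
  read 1, top #: go to s0, push YY# → (s0, 03, YY#)
  read 0, top Y: go to s3, push Y → (s3, 3, YY#)
No transition applies at (s3, 3, YY#); input not fully consumed.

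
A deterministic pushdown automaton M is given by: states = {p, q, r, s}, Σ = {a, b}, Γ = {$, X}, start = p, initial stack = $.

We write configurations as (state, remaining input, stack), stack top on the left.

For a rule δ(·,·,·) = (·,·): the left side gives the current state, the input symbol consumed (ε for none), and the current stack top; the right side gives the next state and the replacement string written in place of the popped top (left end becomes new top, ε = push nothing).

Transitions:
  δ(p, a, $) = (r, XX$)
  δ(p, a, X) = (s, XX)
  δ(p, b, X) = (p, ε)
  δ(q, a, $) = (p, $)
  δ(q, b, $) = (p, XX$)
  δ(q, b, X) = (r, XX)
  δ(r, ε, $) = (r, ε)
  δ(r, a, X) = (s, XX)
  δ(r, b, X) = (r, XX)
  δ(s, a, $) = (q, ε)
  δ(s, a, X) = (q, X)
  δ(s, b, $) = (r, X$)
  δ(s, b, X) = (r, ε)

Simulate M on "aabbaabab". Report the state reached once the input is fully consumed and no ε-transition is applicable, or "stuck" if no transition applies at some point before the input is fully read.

r

(p, aabbaabab, $) ⊢ (r, abbaabab, XX$) ⊢ (s, bbaabab, XXX$) ⊢ (r, baabab, XX$) ⊢ (r, aabab, XXX$) ⊢ (s, abab, XXXX$) ⊢ (q, bab, XXXX$) ⊢ (r, ab, XXXXX$) ⊢ (s, b, XXXXXX$) ⊢ (r, ε, XXXXX$)
All input consumed; M is in state r.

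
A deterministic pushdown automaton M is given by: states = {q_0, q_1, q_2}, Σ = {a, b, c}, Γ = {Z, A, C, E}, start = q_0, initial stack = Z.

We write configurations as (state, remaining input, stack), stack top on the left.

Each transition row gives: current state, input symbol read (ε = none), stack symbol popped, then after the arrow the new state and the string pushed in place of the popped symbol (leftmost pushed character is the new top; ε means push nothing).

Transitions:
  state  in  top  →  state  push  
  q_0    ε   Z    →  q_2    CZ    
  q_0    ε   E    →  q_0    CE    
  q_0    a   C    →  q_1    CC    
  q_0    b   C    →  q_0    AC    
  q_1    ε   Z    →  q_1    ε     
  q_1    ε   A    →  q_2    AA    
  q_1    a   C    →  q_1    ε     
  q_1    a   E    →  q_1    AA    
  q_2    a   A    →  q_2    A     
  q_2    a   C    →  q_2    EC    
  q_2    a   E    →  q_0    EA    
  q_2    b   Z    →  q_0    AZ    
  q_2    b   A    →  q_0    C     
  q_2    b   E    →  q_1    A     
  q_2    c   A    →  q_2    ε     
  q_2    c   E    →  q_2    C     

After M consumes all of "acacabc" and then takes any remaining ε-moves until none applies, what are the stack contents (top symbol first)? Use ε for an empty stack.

ACCCZ

(q_0, acacabc, Z) ⊢ (q_2, acacabc, CZ) ⊢ (q_2, cacabc, ECZ) ⊢ (q_2, acabc, CCZ) ⊢ (q_2, cabc, ECCZ) ⊢ (q_2, abc, CCCZ) ⊢ (q_2, bc, ECCCZ) ⊢ (q_1, c, ACCCZ) ⊢ (q_2, c, AACCCZ) ⊢ (q_2, ε, ACCCZ)
All input consumed in state q_2 with stack ACCCZ.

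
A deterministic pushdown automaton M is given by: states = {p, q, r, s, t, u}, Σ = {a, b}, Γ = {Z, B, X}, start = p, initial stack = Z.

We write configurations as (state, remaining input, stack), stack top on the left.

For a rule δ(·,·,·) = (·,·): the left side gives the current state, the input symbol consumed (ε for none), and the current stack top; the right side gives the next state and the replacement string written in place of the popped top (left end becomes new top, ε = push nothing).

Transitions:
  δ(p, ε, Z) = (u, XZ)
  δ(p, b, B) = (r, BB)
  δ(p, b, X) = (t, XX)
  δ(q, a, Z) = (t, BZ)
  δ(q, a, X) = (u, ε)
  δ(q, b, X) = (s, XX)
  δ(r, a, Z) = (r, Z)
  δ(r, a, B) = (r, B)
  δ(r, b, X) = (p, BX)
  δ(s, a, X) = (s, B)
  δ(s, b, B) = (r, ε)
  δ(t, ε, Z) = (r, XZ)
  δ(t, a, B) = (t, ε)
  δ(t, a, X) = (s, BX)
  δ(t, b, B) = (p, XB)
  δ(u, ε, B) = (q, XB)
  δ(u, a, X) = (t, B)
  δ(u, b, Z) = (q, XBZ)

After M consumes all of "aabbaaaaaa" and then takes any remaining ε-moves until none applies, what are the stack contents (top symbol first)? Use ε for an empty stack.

BBXZ

(p, aabbaaaaaa, Z)
  ε-move, top Z: go to u, push XZ → (u, aabbaaaaaa, XZ)
  read a, top X: go to t, push B → (t, abbaaaaaa, BZ)
  read a, top B: go to t, push ε → (t, bbaaaaaa, Z)
  ε-move, top Z: go to r, push XZ → (r, bbaaaaaa, XZ)
  read b, top X: go to p, push BX → (p, baaaaaa, BXZ)
  read b, top B: go to r, push BB → (r, aaaaaa, BBXZ)
  read a, top B: go to r, push B → (r, aaaaa, BBXZ)
  read a, top B: go to r, push B → (r, aaaa, BBXZ)
  read a, top B: go to r, push B → (r, aaa, BBXZ)
  read a, top B: go to r, push B → (r, aa, BBXZ)
  read a, top B: go to r, push B → (r, a, BBXZ)
  read a, top B: go to r, push B → (r, ε, BBXZ)
All input consumed in state r with stack BBXZ.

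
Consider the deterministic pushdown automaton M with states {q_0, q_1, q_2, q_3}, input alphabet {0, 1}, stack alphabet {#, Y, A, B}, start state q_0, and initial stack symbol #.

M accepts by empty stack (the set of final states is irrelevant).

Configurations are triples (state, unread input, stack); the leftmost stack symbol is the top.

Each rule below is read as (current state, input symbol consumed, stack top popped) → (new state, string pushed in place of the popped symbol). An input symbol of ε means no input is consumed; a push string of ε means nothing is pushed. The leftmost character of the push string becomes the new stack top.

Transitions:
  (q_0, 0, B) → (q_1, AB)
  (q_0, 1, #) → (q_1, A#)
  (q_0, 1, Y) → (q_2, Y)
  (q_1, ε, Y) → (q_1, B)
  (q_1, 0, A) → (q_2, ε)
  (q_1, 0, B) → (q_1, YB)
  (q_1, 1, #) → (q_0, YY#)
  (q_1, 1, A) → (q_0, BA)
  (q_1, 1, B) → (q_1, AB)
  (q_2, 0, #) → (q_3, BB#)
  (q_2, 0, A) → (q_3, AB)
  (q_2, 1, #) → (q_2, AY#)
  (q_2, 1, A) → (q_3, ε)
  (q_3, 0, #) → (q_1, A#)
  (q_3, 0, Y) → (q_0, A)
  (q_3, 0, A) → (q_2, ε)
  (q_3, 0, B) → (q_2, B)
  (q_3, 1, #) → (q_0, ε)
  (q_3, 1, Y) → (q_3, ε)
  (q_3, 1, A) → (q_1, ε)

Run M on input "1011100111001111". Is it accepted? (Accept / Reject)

(q_0, 1011100111001111, #)
  read 1, top #: go to q_1, push A# → (q_1, 011100111001111, A#)
  read 0, top A: go to q_2, push ε → (q_2, 11100111001111, #)
  read 1, top #: go to q_2, push AY# → (q_2, 1100111001111, AY#)
  read 1, top A: go to q_3, push ε → (q_3, 100111001111, Y#)
  read 1, top Y: go to q_3, push ε → (q_3, 00111001111, #)
  read 0, top #: go to q_1, push A# → (q_1, 0111001111, A#)
  read 0, top A: go to q_2, push ε → (q_2, 111001111, #)
  read 1, top #: go to q_2, push AY# → (q_2, 11001111, AY#)
  read 1, top A: go to q_3, push ε → (q_3, 1001111, Y#)
  read 1, top Y: go to q_3, push ε → (q_3, 001111, #)
  read 0, top #: go to q_1, push A# → (q_1, 01111, A#)
  read 0, top A: go to q_2, push ε → (q_2, 1111, #)
  read 1, top #: go to q_2, push AY# → (q_2, 111, AY#)
  read 1, top A: go to q_3, push ε → (q_3, 11, Y#)
  read 1, top Y: go to q_3, push ε → (q_3, 1, #)
  read 1, top #: go to q_0, push ε → (q_0, ε, ε)
All input consumed and the stack is empty.

Accept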